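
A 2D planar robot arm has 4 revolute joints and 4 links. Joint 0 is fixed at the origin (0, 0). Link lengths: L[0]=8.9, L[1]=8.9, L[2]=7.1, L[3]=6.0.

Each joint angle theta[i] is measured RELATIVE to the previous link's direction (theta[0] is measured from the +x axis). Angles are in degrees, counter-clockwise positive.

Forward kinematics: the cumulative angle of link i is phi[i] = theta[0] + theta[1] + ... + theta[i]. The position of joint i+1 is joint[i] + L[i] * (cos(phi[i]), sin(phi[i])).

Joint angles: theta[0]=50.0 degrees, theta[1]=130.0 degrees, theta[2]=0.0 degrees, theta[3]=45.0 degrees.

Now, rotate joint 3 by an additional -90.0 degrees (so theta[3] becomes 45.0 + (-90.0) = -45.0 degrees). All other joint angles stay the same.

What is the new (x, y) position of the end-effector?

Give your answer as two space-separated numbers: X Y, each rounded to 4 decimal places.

Answer: -14.5218 11.0604

Derivation:
joint[0] = (0.0000, 0.0000)  (base)
link 0: phi[0] = 50 = 50 deg
  cos(50 deg) = 0.6428, sin(50 deg) = 0.7660
  joint[1] = (0.0000, 0.0000) + 8.9 * (0.6428, 0.7660) = (0.0000 + 5.7208, 0.0000 + 6.8178) = (5.7208, 6.8178)
link 1: phi[1] = 50 + 130 = 180 deg
  cos(180 deg) = -1.0000, sin(180 deg) = 0.0000
  joint[2] = (5.7208, 6.8178) + 8.9 * (-1.0000, 0.0000) = (5.7208 + -8.9000, 6.8178 + 0.0000) = (-3.1792, 6.8178)
link 2: phi[2] = 50 + 130 + 0 = 180 deg
  cos(180 deg) = -1.0000, sin(180 deg) = 0.0000
  joint[3] = (-3.1792, 6.8178) + 7.1 * (-1.0000, 0.0000) = (-3.1792 + -7.1000, 6.8178 + 0.0000) = (-10.2792, 6.8178)
link 3: phi[3] = 50 + 130 + 0 + -45 = 135 deg
  cos(135 deg) = -0.7071, sin(135 deg) = 0.7071
  joint[4] = (-10.2792, 6.8178) + 6 * (-0.7071, 0.7071) = (-10.2792 + -4.2426, 6.8178 + 4.2426) = (-14.5218, 11.0604)
End effector: (-14.5218, 11.0604)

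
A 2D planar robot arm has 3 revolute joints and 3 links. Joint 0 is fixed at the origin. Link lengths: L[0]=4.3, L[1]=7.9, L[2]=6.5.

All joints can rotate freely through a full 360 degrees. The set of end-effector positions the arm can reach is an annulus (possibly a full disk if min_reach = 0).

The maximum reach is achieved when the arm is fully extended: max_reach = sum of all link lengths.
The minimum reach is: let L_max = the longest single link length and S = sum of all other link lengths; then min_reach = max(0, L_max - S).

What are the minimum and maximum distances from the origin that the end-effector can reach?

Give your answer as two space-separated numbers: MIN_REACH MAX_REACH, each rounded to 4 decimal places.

Answer: 0.0000 18.7000

Derivation:
Link lengths: [4.3, 7.9, 6.5]
max_reach = 4.3 + 7.9 + 6.5 = 18.7
L_max = max([4.3, 7.9, 6.5]) = 7.9
S (sum of others) = 18.7 - 7.9 = 10.8
min_reach = max(0, 7.9 - 10.8) = max(0, -2.9) = 0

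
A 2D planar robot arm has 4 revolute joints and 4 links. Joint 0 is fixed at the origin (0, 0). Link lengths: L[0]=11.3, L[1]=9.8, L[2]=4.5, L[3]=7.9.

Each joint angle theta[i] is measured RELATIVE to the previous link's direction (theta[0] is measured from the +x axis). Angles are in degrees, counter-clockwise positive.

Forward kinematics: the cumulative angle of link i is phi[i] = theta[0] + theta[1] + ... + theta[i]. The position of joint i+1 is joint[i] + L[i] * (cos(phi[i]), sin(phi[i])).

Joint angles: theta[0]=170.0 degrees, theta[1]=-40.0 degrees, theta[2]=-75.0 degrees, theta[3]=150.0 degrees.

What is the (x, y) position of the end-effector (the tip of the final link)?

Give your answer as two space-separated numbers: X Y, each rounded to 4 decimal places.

Answer: -22.0064 9.8170

Derivation:
joint[0] = (0.0000, 0.0000)  (base)
link 0: phi[0] = 170 = 170 deg
  cos(170 deg) = -0.9848, sin(170 deg) = 0.1736
  joint[1] = (0.0000, 0.0000) + 11.3 * (-0.9848, 0.1736) = (0.0000 + -11.1283, 0.0000 + 1.9622) = (-11.1283, 1.9622)
link 1: phi[1] = 170 + -40 = 130 deg
  cos(130 deg) = -0.6428, sin(130 deg) = 0.7660
  joint[2] = (-11.1283, 1.9622) + 9.8 * (-0.6428, 0.7660) = (-11.1283 + -6.2993, 1.9622 + 7.5072) = (-17.4276, 9.4695)
link 2: phi[2] = 170 + -40 + -75 = 55 deg
  cos(55 deg) = 0.5736, sin(55 deg) = 0.8192
  joint[3] = (-17.4276, 9.4695) + 4.5 * (0.5736, 0.8192) = (-17.4276 + 2.5811, 9.4695 + 3.6862) = (-14.8466, 13.1556)
link 3: phi[3] = 170 + -40 + -75 + 150 = 205 deg
  cos(205 deg) = -0.9063, sin(205 deg) = -0.4226
  joint[4] = (-14.8466, 13.1556) + 7.9 * (-0.9063, -0.4226) = (-14.8466 + -7.1598, 13.1556 + -3.3387) = (-22.0064, 9.8170)
End effector: (-22.0064, 9.8170)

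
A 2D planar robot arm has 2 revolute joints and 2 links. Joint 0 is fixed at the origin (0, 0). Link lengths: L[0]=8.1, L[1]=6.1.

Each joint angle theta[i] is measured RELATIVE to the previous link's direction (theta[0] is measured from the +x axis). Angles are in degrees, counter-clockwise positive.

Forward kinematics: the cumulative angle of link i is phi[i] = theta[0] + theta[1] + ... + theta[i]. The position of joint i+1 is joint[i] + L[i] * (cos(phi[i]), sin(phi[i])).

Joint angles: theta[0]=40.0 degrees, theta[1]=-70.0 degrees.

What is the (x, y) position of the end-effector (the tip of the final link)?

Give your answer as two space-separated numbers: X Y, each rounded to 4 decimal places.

Answer: 11.4877 2.1566

Derivation:
joint[0] = (0.0000, 0.0000)  (base)
link 0: phi[0] = 40 = 40 deg
  cos(40 deg) = 0.7660, sin(40 deg) = 0.6428
  joint[1] = (0.0000, 0.0000) + 8.1 * (0.7660, 0.6428) = (0.0000 + 6.2050, 0.0000 + 5.2066) = (6.2050, 5.2066)
link 1: phi[1] = 40 + -70 = -30 deg
  cos(-30 deg) = 0.8660, sin(-30 deg) = -0.5000
  joint[2] = (6.2050, 5.2066) + 6.1 * (0.8660, -0.5000) = (6.2050 + 5.2828, 5.2066 + -3.0500) = (11.4877, 2.1566)
End effector: (11.4877, 2.1566)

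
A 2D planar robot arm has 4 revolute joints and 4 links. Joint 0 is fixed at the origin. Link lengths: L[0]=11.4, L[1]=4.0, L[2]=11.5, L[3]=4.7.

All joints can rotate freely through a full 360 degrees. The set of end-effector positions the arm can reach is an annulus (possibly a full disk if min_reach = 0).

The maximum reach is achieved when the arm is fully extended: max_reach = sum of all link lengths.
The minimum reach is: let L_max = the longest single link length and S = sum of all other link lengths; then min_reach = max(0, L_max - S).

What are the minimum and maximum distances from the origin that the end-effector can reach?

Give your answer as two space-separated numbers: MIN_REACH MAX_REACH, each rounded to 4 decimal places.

Answer: 0.0000 31.6000

Derivation:
Link lengths: [11.4, 4.0, 11.5, 4.7]
max_reach = 11.4 + 4 + 11.5 + 4.7 = 31.6
L_max = max([11.4, 4.0, 11.5, 4.7]) = 11.5
S (sum of others) = 31.6 - 11.5 = 20.1
min_reach = max(0, 11.5 - 20.1) = max(0, -8.6) = 0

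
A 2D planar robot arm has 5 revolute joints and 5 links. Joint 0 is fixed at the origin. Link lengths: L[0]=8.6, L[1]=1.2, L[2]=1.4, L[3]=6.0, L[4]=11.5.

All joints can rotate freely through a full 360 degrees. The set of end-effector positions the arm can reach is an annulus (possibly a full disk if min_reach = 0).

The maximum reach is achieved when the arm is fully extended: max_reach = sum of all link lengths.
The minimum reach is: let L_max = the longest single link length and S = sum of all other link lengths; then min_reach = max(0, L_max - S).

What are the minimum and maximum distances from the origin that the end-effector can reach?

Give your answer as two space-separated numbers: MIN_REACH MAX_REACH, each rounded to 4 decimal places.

Link lengths: [8.6, 1.2, 1.4, 6.0, 11.5]
max_reach = 8.6 + 1.2 + 1.4 + 6 + 11.5 = 28.7
L_max = max([8.6, 1.2, 1.4, 6.0, 11.5]) = 11.5
S (sum of others) = 28.7 - 11.5 = 17.2
min_reach = max(0, 11.5 - 17.2) = max(0, -5.7) = 0

Answer: 0.0000 28.7000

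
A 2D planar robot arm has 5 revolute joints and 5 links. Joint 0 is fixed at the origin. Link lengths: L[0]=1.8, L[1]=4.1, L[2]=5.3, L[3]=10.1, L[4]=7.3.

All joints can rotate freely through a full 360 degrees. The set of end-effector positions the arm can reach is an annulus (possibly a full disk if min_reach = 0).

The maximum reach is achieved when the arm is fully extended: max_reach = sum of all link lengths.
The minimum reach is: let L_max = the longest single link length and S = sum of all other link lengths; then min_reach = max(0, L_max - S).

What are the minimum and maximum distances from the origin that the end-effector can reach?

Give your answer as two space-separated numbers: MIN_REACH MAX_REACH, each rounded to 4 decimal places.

Link lengths: [1.8, 4.1, 5.3, 10.1, 7.3]
max_reach = 1.8 + 4.1 + 5.3 + 10.1 + 7.3 = 28.6
L_max = max([1.8, 4.1, 5.3, 10.1, 7.3]) = 10.1
S (sum of others) = 28.6 - 10.1 = 18.5
min_reach = max(0, 10.1 - 18.5) = max(0, -8.4) = 0

Answer: 0.0000 28.6000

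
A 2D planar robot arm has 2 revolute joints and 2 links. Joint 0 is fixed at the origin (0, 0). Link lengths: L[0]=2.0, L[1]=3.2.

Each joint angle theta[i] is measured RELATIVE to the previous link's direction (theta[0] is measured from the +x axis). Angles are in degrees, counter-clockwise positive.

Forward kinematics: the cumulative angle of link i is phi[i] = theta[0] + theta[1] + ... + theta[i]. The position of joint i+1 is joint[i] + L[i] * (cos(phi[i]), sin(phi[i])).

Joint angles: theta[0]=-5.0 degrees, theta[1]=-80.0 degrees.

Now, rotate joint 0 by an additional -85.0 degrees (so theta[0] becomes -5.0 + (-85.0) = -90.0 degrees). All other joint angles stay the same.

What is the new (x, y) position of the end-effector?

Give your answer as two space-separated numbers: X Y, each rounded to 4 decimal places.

Answer: -3.1514 -2.5557

Derivation:
joint[0] = (0.0000, 0.0000)  (base)
link 0: phi[0] = -90 = -90 deg
  cos(-90 deg) = 0.0000, sin(-90 deg) = -1.0000
  joint[1] = (0.0000, 0.0000) + 2 * (0.0000, -1.0000) = (0.0000 + 0.0000, 0.0000 + -2.0000) = (0.0000, -2.0000)
link 1: phi[1] = -90 + -80 = -170 deg
  cos(-170 deg) = -0.9848, sin(-170 deg) = -0.1736
  joint[2] = (0.0000, -2.0000) + 3.2 * (-0.9848, -0.1736) = (0.0000 + -3.1514, -2.0000 + -0.5557) = (-3.1514, -2.5557)
End effector: (-3.1514, -2.5557)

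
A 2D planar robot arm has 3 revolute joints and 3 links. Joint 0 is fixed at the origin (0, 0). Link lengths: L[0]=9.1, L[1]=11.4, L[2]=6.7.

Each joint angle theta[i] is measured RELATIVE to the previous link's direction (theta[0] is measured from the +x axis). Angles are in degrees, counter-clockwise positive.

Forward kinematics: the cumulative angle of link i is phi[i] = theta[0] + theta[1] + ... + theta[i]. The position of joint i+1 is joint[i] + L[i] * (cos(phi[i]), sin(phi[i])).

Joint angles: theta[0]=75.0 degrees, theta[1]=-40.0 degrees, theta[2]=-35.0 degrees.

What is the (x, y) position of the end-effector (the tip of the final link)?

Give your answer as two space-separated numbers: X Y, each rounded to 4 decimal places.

Answer: 18.3936 15.3287

Derivation:
joint[0] = (0.0000, 0.0000)  (base)
link 0: phi[0] = 75 = 75 deg
  cos(75 deg) = 0.2588, sin(75 deg) = 0.9659
  joint[1] = (0.0000, 0.0000) + 9.1 * (0.2588, 0.9659) = (0.0000 + 2.3553, 0.0000 + 8.7899) = (2.3553, 8.7899)
link 1: phi[1] = 75 + -40 = 35 deg
  cos(35 deg) = 0.8192, sin(35 deg) = 0.5736
  joint[2] = (2.3553, 8.7899) + 11.4 * (0.8192, 0.5736) = (2.3553 + 9.3383, 8.7899 + 6.5388) = (11.6936, 15.3287)
link 2: phi[2] = 75 + -40 + -35 = 0 deg
  cos(0 deg) = 1.0000, sin(0 deg) = 0.0000
  joint[3] = (11.6936, 15.3287) + 6.7 * (1.0000, 0.0000) = (11.6936 + 6.7000, 15.3287 + 0.0000) = (18.3936, 15.3287)
End effector: (18.3936, 15.3287)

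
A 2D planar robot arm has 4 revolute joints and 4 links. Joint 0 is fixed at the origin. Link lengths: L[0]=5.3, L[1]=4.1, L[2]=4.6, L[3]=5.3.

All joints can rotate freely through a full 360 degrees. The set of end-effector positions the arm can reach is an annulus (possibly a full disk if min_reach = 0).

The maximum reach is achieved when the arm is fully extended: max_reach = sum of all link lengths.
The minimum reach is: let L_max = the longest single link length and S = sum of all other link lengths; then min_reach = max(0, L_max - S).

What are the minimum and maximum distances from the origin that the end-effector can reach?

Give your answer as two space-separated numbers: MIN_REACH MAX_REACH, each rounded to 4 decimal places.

Link lengths: [5.3, 4.1, 4.6, 5.3]
max_reach = 5.3 + 4.1 + 4.6 + 5.3 = 19.3
L_max = max([5.3, 4.1, 4.6, 5.3]) = 5.3
S (sum of others) = 19.3 - 5.3 = 14
min_reach = max(0, 5.3 - 14) = max(0, -8.7) = 0

Answer: 0.0000 19.3000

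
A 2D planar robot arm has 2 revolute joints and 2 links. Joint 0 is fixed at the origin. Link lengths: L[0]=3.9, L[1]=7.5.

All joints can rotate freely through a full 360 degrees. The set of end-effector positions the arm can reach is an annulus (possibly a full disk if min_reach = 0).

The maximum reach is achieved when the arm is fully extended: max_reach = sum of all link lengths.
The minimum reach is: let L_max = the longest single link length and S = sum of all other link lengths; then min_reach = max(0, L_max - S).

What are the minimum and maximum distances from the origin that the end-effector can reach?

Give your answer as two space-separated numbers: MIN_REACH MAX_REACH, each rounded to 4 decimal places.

Answer: 3.6000 11.4000

Derivation:
Link lengths: [3.9, 7.5]
max_reach = 3.9 + 7.5 = 11.4
L_max = max([3.9, 7.5]) = 7.5
S (sum of others) = 11.4 - 7.5 = 3.9
min_reach = max(0, 7.5 - 3.9) = max(0, 3.6) = 3.6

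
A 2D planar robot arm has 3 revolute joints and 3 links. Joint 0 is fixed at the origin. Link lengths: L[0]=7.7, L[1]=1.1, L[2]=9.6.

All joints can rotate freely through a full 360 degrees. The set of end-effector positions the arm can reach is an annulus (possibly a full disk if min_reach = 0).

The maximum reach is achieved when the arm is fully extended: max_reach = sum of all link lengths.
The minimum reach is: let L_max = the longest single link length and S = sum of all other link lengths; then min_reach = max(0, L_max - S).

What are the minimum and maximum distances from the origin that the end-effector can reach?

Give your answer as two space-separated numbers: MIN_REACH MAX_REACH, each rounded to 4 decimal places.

Link lengths: [7.7, 1.1, 9.6]
max_reach = 7.7 + 1.1 + 9.6 = 18.4
L_max = max([7.7, 1.1, 9.6]) = 9.6
S (sum of others) = 18.4 - 9.6 = 8.8
min_reach = max(0, 9.6 - 8.8) = max(0, 0.8) = 0.8

Answer: 0.8000 18.4000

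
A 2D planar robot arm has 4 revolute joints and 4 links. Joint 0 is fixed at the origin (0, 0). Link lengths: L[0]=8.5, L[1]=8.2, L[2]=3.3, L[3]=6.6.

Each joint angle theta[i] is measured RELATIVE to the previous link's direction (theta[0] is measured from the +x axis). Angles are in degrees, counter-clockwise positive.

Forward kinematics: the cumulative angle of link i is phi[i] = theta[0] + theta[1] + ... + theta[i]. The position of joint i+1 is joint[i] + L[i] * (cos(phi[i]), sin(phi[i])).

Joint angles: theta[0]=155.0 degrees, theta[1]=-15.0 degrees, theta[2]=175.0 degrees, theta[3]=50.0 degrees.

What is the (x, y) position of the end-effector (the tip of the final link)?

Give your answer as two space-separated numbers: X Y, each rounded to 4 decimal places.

joint[0] = (0.0000, 0.0000)  (base)
link 0: phi[0] = 155 = 155 deg
  cos(155 deg) = -0.9063, sin(155 deg) = 0.4226
  joint[1] = (0.0000, 0.0000) + 8.5 * (-0.9063, 0.4226) = (0.0000 + -7.7036, 0.0000 + 3.5923) = (-7.7036, 3.5923)
link 1: phi[1] = 155 + -15 = 140 deg
  cos(140 deg) = -0.7660, sin(140 deg) = 0.6428
  joint[2] = (-7.7036, 3.5923) + 8.2 * (-0.7660, 0.6428) = (-7.7036 + -6.2816, 3.5923 + 5.2709) = (-13.9852, 8.8631)
link 2: phi[2] = 155 + -15 + 175 = 315 deg
  cos(315 deg) = 0.7071, sin(315 deg) = -0.7071
  joint[3] = (-13.9852, 8.8631) + 3.3 * (0.7071, -0.7071) = (-13.9852 + 2.3335, 8.8631 + -2.3335) = (-11.6517, 6.5297)
link 3: phi[3] = 155 + -15 + 175 + 50 = 365 deg
  cos(365 deg) = 0.9962, sin(365 deg) = 0.0872
  joint[4] = (-11.6517, 6.5297) + 6.6 * (0.9962, 0.0872) = (-11.6517 + 6.5749, 6.5297 + 0.5752) = (-5.0768, 7.1049)
End effector: (-5.0768, 7.1049)

Answer: -5.0768 7.1049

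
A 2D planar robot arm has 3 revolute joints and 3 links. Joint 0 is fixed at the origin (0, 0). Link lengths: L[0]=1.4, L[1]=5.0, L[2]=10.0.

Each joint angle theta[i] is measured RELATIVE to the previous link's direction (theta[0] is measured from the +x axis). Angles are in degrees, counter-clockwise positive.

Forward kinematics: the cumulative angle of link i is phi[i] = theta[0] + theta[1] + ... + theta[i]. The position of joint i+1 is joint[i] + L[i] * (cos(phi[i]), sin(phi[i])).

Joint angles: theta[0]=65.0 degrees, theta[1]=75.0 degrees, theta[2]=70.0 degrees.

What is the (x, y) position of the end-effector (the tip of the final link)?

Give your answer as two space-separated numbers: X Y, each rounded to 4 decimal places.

Answer: -11.8988 -0.5172

Derivation:
joint[0] = (0.0000, 0.0000)  (base)
link 0: phi[0] = 65 = 65 deg
  cos(65 deg) = 0.4226, sin(65 deg) = 0.9063
  joint[1] = (0.0000, 0.0000) + 1.4 * (0.4226, 0.9063) = (0.0000 + 0.5917, 0.0000 + 1.2688) = (0.5917, 1.2688)
link 1: phi[1] = 65 + 75 = 140 deg
  cos(140 deg) = -0.7660, sin(140 deg) = 0.6428
  joint[2] = (0.5917, 1.2688) + 5 * (-0.7660, 0.6428) = (0.5917 + -3.8302, 1.2688 + 3.2139) = (-3.2386, 4.4828)
link 2: phi[2] = 65 + 75 + 70 = 210 deg
  cos(210 deg) = -0.8660, sin(210 deg) = -0.5000
  joint[3] = (-3.2386, 4.4828) + 10 * (-0.8660, -0.5000) = (-3.2386 + -8.6603, 4.4828 + -5.0000) = (-11.8988, -0.5172)
End effector: (-11.8988, -0.5172)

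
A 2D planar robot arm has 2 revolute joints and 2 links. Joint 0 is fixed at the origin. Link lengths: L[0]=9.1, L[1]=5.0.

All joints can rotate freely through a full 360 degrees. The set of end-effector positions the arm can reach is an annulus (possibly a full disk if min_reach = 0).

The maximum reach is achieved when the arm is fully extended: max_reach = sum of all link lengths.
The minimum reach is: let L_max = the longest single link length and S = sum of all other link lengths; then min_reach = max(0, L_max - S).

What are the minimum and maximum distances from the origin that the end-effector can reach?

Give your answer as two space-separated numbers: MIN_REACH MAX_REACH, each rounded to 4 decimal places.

Link lengths: [9.1, 5.0]
max_reach = 9.1 + 5 = 14.1
L_max = max([9.1, 5.0]) = 9.1
S (sum of others) = 14.1 - 9.1 = 5
min_reach = max(0, 9.1 - 5) = max(0, 4.1) = 4.1

Answer: 4.1000 14.1000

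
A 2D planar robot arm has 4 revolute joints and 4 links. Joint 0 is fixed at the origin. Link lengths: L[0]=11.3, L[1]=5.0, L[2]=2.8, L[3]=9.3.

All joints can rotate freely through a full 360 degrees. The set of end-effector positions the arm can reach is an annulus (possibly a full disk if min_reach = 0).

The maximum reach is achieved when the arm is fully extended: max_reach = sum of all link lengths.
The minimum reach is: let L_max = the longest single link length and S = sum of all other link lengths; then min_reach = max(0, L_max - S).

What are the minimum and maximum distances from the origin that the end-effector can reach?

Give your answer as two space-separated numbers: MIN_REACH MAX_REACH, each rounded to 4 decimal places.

Answer: 0.0000 28.4000

Derivation:
Link lengths: [11.3, 5.0, 2.8, 9.3]
max_reach = 11.3 + 5 + 2.8 + 9.3 = 28.4
L_max = max([11.3, 5.0, 2.8, 9.3]) = 11.3
S (sum of others) = 28.4 - 11.3 = 17.1
min_reach = max(0, 11.3 - 17.1) = max(0, -5.8) = 0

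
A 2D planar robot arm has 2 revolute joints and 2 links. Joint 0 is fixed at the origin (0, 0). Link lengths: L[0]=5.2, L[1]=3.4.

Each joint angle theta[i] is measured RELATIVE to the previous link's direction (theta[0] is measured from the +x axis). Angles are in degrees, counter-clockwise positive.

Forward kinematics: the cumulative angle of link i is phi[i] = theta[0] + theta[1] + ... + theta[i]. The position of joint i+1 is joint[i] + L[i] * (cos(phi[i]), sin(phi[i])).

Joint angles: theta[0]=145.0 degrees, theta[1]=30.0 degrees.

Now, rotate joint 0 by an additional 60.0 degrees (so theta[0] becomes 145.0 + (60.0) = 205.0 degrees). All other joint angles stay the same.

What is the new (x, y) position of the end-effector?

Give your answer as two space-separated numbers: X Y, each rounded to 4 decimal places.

Answer: -6.6630 -4.9827

Derivation:
joint[0] = (0.0000, 0.0000)  (base)
link 0: phi[0] = 205 = 205 deg
  cos(205 deg) = -0.9063, sin(205 deg) = -0.4226
  joint[1] = (0.0000, 0.0000) + 5.2 * (-0.9063, -0.4226) = (0.0000 + -4.7128, 0.0000 + -2.1976) = (-4.7128, -2.1976)
link 1: phi[1] = 205 + 30 = 235 deg
  cos(235 deg) = -0.5736, sin(235 deg) = -0.8192
  joint[2] = (-4.7128, -2.1976) + 3.4 * (-0.5736, -0.8192) = (-4.7128 + -1.9502, -2.1976 + -2.7851) = (-6.6630, -4.9827)
End effector: (-6.6630, -4.9827)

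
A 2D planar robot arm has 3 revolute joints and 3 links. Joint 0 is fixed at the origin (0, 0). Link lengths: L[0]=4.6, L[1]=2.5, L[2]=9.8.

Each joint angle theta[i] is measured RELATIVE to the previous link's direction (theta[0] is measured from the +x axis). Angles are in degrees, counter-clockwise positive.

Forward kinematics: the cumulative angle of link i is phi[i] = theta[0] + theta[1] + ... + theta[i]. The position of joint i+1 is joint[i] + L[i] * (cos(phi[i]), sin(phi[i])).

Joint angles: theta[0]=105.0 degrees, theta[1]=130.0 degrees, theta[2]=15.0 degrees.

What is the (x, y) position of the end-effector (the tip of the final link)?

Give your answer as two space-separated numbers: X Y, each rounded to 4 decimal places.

joint[0] = (0.0000, 0.0000)  (base)
link 0: phi[0] = 105 = 105 deg
  cos(105 deg) = -0.2588, sin(105 deg) = 0.9659
  joint[1] = (0.0000, 0.0000) + 4.6 * (-0.2588, 0.9659) = (0.0000 + -1.1906, 0.0000 + 4.4433) = (-1.1906, 4.4433)
link 1: phi[1] = 105 + 130 = 235 deg
  cos(235 deg) = -0.5736, sin(235 deg) = -0.8192
  joint[2] = (-1.1906, 4.4433) + 2.5 * (-0.5736, -0.8192) = (-1.1906 + -1.4339, 4.4433 + -2.0479) = (-2.6245, 2.3954)
link 2: phi[2] = 105 + 130 + 15 = 250 deg
  cos(250 deg) = -0.3420, sin(250 deg) = -0.9397
  joint[3] = (-2.6245, 2.3954) + 9.8 * (-0.3420, -0.9397) = (-2.6245 + -3.3518, 2.3954 + -9.2090) = (-5.9763, -6.8136)
End effector: (-5.9763, -6.8136)

Answer: -5.9763 -6.8136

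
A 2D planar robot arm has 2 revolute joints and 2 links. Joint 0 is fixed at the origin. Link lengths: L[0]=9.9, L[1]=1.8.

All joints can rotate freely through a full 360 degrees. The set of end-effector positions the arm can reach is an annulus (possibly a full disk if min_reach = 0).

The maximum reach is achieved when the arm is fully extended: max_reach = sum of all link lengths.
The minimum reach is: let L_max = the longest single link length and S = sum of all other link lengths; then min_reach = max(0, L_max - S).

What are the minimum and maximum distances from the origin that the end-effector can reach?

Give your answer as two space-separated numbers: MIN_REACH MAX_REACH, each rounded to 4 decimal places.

Link lengths: [9.9, 1.8]
max_reach = 9.9 + 1.8 = 11.7
L_max = max([9.9, 1.8]) = 9.9
S (sum of others) = 11.7 - 9.9 = 1.8
min_reach = max(0, 9.9 - 1.8) = max(0, 8.1) = 8.1

Answer: 8.1000 11.7000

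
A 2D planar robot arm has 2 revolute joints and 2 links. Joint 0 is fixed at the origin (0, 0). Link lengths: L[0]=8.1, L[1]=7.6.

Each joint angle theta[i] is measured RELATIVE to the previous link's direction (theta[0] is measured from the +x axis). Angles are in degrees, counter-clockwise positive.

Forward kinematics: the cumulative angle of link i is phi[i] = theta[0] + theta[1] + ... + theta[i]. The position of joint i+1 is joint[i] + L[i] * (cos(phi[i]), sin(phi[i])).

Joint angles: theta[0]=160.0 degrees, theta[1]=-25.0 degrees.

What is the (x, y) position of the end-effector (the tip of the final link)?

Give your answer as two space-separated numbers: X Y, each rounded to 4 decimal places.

joint[0] = (0.0000, 0.0000)  (base)
link 0: phi[0] = 160 = 160 deg
  cos(160 deg) = -0.9397, sin(160 deg) = 0.3420
  joint[1] = (0.0000, 0.0000) + 8.1 * (-0.9397, 0.3420) = (0.0000 + -7.6115, 0.0000 + 2.7704) = (-7.6115, 2.7704)
link 1: phi[1] = 160 + -25 = 135 deg
  cos(135 deg) = -0.7071, sin(135 deg) = 0.7071
  joint[2] = (-7.6115, 2.7704) + 7.6 * (-0.7071, 0.7071) = (-7.6115 + -5.3740, 2.7704 + 5.3740) = (-12.9855, 8.1444)
End effector: (-12.9855, 8.1444)

Answer: -12.9855 8.1444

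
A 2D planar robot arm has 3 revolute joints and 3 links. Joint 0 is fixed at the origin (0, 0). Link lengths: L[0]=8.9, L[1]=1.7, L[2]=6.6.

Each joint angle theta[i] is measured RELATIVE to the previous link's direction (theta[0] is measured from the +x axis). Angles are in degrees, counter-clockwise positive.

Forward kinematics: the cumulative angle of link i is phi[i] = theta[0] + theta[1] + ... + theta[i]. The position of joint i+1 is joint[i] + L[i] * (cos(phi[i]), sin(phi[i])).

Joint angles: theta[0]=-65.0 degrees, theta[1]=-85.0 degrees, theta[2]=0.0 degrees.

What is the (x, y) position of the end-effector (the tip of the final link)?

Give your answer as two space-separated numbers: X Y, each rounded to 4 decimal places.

joint[0] = (0.0000, 0.0000)  (base)
link 0: phi[0] = -65 = -65 deg
  cos(-65 deg) = 0.4226, sin(-65 deg) = -0.9063
  joint[1] = (0.0000, 0.0000) + 8.9 * (0.4226, -0.9063) = (0.0000 + 3.7613, 0.0000 + -8.0661) = (3.7613, -8.0661)
link 1: phi[1] = -65 + -85 = -150 deg
  cos(-150 deg) = -0.8660, sin(-150 deg) = -0.5000
  joint[2] = (3.7613, -8.0661) + 1.7 * (-0.8660, -0.5000) = (3.7613 + -1.4722, -8.0661 + -0.8500) = (2.2891, -8.9161)
link 2: phi[2] = -65 + -85 + 0 = -150 deg
  cos(-150 deg) = -0.8660, sin(-150 deg) = -0.5000
  joint[3] = (2.2891, -8.9161) + 6.6 * (-0.8660, -0.5000) = (2.2891 + -5.7158, -8.9161 + -3.3000) = (-3.4267, -12.2161)
End effector: (-3.4267, -12.2161)

Answer: -3.4267 -12.2161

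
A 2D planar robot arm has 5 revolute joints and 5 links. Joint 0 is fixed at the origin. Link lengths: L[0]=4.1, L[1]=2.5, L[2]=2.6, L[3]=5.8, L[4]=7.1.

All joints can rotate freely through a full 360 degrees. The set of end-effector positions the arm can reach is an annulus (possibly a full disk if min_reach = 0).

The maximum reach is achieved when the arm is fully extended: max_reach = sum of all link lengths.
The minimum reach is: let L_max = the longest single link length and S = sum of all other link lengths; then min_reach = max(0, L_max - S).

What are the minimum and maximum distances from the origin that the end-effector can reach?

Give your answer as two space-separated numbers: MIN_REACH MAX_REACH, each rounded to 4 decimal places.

Link lengths: [4.1, 2.5, 2.6, 5.8, 7.1]
max_reach = 4.1 + 2.5 + 2.6 + 5.8 + 7.1 = 22.1
L_max = max([4.1, 2.5, 2.6, 5.8, 7.1]) = 7.1
S (sum of others) = 22.1 - 7.1 = 15
min_reach = max(0, 7.1 - 15) = max(0, -7.9) = 0

Answer: 0.0000 22.1000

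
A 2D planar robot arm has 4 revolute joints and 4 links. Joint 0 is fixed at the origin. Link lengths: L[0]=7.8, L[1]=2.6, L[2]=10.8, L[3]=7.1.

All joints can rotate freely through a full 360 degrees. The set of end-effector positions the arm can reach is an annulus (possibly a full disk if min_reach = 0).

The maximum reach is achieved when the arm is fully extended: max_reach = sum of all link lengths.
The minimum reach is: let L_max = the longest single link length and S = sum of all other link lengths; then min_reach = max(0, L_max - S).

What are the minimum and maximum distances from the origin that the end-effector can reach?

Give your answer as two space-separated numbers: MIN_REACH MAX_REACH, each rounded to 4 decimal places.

Link lengths: [7.8, 2.6, 10.8, 7.1]
max_reach = 7.8 + 2.6 + 10.8 + 7.1 = 28.3
L_max = max([7.8, 2.6, 10.8, 7.1]) = 10.8
S (sum of others) = 28.3 - 10.8 = 17.5
min_reach = max(0, 10.8 - 17.5) = max(0, -6.7) = 0

Answer: 0.0000 28.3000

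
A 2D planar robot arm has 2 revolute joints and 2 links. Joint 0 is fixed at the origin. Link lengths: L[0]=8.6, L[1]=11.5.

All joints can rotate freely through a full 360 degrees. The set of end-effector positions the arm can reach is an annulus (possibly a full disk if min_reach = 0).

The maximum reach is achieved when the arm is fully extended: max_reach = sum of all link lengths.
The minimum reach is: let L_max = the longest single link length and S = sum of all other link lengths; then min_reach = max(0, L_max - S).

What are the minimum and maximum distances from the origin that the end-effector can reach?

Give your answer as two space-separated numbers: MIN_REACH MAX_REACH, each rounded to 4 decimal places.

Answer: 2.9000 20.1000

Derivation:
Link lengths: [8.6, 11.5]
max_reach = 8.6 + 11.5 = 20.1
L_max = max([8.6, 11.5]) = 11.5
S (sum of others) = 20.1 - 11.5 = 8.6
min_reach = max(0, 11.5 - 8.6) = max(0, 2.9) = 2.9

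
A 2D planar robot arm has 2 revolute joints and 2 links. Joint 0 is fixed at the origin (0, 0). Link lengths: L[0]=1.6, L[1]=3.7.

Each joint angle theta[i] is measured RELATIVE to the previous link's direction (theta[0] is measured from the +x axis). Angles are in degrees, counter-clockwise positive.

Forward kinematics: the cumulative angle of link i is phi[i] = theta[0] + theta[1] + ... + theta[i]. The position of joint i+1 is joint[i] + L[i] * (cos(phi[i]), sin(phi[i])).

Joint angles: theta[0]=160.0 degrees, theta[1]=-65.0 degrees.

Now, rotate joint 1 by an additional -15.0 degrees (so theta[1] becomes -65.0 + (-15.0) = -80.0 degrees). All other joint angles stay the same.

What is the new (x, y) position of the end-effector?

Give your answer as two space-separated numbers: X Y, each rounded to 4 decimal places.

Answer: -0.8610 4.1910

Derivation:
joint[0] = (0.0000, 0.0000)  (base)
link 0: phi[0] = 160 = 160 deg
  cos(160 deg) = -0.9397, sin(160 deg) = 0.3420
  joint[1] = (0.0000, 0.0000) + 1.6 * (-0.9397, 0.3420) = (0.0000 + -1.5035, 0.0000 + 0.5472) = (-1.5035, 0.5472)
link 1: phi[1] = 160 + -80 = 80 deg
  cos(80 deg) = 0.1736, sin(80 deg) = 0.9848
  joint[2] = (-1.5035, 0.5472) + 3.7 * (0.1736, 0.9848) = (-1.5035 + 0.6425, 0.5472 + 3.6438) = (-0.8610, 4.1910)
End effector: (-0.8610, 4.1910)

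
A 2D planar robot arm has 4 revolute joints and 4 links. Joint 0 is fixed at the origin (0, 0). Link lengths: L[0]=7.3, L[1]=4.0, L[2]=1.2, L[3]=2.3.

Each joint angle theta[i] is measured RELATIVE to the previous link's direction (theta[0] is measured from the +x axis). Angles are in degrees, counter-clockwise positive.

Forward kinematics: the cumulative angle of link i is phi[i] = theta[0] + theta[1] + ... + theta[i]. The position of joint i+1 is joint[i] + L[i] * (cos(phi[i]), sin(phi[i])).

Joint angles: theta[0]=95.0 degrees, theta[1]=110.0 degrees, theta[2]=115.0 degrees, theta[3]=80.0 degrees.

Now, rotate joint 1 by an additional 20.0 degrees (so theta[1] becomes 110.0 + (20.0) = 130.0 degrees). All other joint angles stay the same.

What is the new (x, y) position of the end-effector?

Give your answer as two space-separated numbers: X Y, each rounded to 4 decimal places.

joint[0] = (0.0000, 0.0000)  (base)
link 0: phi[0] = 95 = 95 deg
  cos(95 deg) = -0.0872, sin(95 deg) = 0.9962
  joint[1] = (0.0000, 0.0000) + 7.3 * (-0.0872, 0.9962) = (0.0000 + -0.6362, 0.0000 + 7.2722) = (-0.6362, 7.2722)
link 1: phi[1] = 95 + 130 = 225 deg
  cos(225 deg) = -0.7071, sin(225 deg) = -0.7071
  joint[2] = (-0.6362, 7.2722) + 4 * (-0.7071, -0.7071) = (-0.6362 + -2.8284, 7.2722 + -2.8284) = (-3.4647, 4.4438)
link 2: phi[2] = 95 + 130 + 115 = 340 deg
  cos(340 deg) = 0.9397, sin(340 deg) = -0.3420
  joint[3] = (-3.4647, 4.4438) + 1.2 * (0.9397, -0.3420) = (-3.4647 + 1.1276, 4.4438 + -0.4104) = (-2.3370, 4.0334)
link 3: phi[3] = 95 + 130 + 115 + 80 = 420 deg
  cos(420 deg) = 0.5000, sin(420 deg) = 0.8660
  joint[4] = (-2.3370, 4.0334) + 2.3 * (0.5000, 0.8660) = (-2.3370 + 1.1500, 4.0334 + 1.9919) = (-1.1870, 6.0252)
End effector: (-1.1870, 6.0252)

Answer: -1.1870 6.0252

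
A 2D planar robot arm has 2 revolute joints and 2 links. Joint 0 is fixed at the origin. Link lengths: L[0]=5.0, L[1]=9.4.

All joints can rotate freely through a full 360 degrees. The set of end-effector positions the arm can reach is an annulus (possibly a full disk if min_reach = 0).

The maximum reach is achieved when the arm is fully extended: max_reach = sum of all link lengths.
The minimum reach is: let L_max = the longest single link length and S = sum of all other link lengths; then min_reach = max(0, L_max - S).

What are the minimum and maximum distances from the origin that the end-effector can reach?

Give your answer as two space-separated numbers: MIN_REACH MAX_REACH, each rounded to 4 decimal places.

Answer: 4.4000 14.4000

Derivation:
Link lengths: [5.0, 9.4]
max_reach = 5 + 9.4 = 14.4
L_max = max([5.0, 9.4]) = 9.4
S (sum of others) = 14.4 - 9.4 = 5
min_reach = max(0, 9.4 - 5) = max(0, 4.4) = 4.4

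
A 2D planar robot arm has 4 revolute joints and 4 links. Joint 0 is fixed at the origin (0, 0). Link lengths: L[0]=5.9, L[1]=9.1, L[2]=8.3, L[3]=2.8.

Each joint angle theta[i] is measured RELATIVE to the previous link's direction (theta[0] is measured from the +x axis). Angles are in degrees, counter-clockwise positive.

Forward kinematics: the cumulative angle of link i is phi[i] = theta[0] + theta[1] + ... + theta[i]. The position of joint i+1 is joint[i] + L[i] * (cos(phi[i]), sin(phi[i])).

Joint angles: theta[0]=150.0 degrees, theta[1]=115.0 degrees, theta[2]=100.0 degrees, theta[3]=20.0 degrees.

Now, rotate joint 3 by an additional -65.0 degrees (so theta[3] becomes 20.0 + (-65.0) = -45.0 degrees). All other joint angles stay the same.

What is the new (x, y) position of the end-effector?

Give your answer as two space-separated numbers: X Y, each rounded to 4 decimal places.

Answer: 4.5107 -7.1918

Derivation:
joint[0] = (0.0000, 0.0000)  (base)
link 0: phi[0] = 150 = 150 deg
  cos(150 deg) = -0.8660, sin(150 deg) = 0.5000
  joint[1] = (0.0000, 0.0000) + 5.9 * (-0.8660, 0.5000) = (0.0000 + -5.1095, 0.0000 + 2.9500) = (-5.1095, 2.9500)
link 1: phi[1] = 150 + 115 = 265 deg
  cos(265 deg) = -0.0872, sin(265 deg) = -0.9962
  joint[2] = (-5.1095, 2.9500) + 9.1 * (-0.0872, -0.9962) = (-5.1095 + -0.7931, 2.9500 + -9.0654) = (-5.9027, -6.1154)
link 2: phi[2] = 150 + 115 + 100 = 365 deg
  cos(365 deg) = 0.9962, sin(365 deg) = 0.0872
  joint[3] = (-5.9027, -6.1154) + 8.3 * (0.9962, 0.0872) = (-5.9027 + 8.2684, -6.1154 + 0.7234) = (2.3657, -5.3920)
link 3: phi[3] = 150 + 115 + 100 + -45 = 320 deg
  cos(320 deg) = 0.7660, sin(320 deg) = -0.6428
  joint[4] = (2.3657, -5.3920) + 2.8 * (0.7660, -0.6428) = (2.3657 + 2.1449, -5.3920 + -1.7998) = (4.5107, -7.1918)
End effector: (4.5107, -7.1918)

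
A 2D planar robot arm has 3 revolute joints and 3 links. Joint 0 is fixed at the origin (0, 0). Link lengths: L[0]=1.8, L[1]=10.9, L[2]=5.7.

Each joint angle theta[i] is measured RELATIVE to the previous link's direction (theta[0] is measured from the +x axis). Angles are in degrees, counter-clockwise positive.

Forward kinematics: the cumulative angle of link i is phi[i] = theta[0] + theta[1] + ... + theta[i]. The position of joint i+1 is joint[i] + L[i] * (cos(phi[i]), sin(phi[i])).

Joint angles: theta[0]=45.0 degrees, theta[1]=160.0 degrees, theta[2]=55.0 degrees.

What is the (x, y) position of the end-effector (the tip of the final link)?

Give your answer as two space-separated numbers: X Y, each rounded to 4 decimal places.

Answer: -9.5958 -8.9472

Derivation:
joint[0] = (0.0000, 0.0000)  (base)
link 0: phi[0] = 45 = 45 deg
  cos(45 deg) = 0.7071, sin(45 deg) = 0.7071
  joint[1] = (0.0000, 0.0000) + 1.8 * (0.7071, 0.7071) = (0.0000 + 1.2728, 0.0000 + 1.2728) = (1.2728, 1.2728)
link 1: phi[1] = 45 + 160 = 205 deg
  cos(205 deg) = -0.9063, sin(205 deg) = -0.4226
  joint[2] = (1.2728, 1.2728) + 10.9 * (-0.9063, -0.4226) = (1.2728 + -9.8788, 1.2728 + -4.6065) = (-8.6060, -3.3337)
link 2: phi[2] = 45 + 160 + 55 = 260 deg
  cos(260 deg) = -0.1736, sin(260 deg) = -0.9848
  joint[3] = (-8.6060, -3.3337) + 5.7 * (-0.1736, -0.9848) = (-8.6060 + -0.9898, -3.3337 + -5.6134) = (-9.5958, -8.9472)
End effector: (-9.5958, -8.9472)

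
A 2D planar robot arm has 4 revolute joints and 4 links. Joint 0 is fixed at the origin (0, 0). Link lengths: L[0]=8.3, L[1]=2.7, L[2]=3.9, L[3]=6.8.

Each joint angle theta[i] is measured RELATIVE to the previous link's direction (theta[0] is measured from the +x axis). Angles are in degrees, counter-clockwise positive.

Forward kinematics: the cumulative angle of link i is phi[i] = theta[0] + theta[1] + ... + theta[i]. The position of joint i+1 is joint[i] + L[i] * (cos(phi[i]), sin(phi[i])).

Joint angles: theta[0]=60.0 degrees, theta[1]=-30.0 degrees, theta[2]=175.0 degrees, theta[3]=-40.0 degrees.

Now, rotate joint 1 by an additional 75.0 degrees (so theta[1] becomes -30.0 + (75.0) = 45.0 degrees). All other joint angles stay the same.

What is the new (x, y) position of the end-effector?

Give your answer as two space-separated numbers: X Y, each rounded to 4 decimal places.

joint[0] = (0.0000, 0.0000)  (base)
link 0: phi[0] = 60 = 60 deg
  cos(60 deg) = 0.5000, sin(60 deg) = 0.8660
  joint[1] = (0.0000, 0.0000) + 8.3 * (0.5000, 0.8660) = (0.0000 + 4.1500, 0.0000 + 7.1880) = (4.1500, 7.1880)
link 1: phi[1] = 60 + 45 = 105 deg
  cos(105 deg) = -0.2588, sin(105 deg) = 0.9659
  joint[2] = (4.1500, 7.1880) + 2.7 * (-0.2588, 0.9659) = (4.1500 + -0.6988, 7.1880 + 2.6080) = (3.4512, 9.7960)
link 2: phi[2] = 60 + 45 + 175 = 280 deg
  cos(280 deg) = 0.1736, sin(280 deg) = -0.9848
  joint[3] = (3.4512, 9.7960) + 3.9 * (0.1736, -0.9848) = (3.4512 + 0.6772, 9.7960 + -3.8408) = (4.1284, 5.9553)
link 3: phi[3] = 60 + 45 + 175 + -40 = 240 deg
  cos(240 deg) = -0.5000, sin(240 deg) = -0.8660
  joint[4] = (4.1284, 5.9553) + 6.8 * (-0.5000, -0.8660) = (4.1284 + -3.4000, 5.9553 + -5.8890) = (0.7284, 0.0663)
End effector: (0.7284, 0.0663)

Answer: 0.7284 0.0663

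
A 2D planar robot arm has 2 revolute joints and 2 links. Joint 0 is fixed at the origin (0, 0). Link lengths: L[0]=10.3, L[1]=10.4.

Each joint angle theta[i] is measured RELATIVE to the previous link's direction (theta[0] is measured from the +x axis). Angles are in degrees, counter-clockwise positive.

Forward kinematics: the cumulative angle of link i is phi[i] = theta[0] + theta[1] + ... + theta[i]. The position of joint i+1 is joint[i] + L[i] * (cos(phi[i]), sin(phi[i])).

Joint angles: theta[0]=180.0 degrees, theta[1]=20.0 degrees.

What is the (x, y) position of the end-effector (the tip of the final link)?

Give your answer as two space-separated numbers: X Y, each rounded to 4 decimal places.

joint[0] = (0.0000, 0.0000)  (base)
link 0: phi[0] = 180 = 180 deg
  cos(180 deg) = -1.0000, sin(180 deg) = 0.0000
  joint[1] = (0.0000, 0.0000) + 10.3 * (-1.0000, 0.0000) = (0.0000 + -10.3000, 0.0000 + 0.0000) = (-10.3000, 0.0000)
link 1: phi[1] = 180 + 20 = 200 deg
  cos(200 deg) = -0.9397, sin(200 deg) = -0.3420
  joint[2] = (-10.3000, 0.0000) + 10.4 * (-0.9397, -0.3420) = (-10.3000 + -9.7728, 0.0000 + -3.5570) = (-20.0728, -3.5570)
End effector: (-20.0728, -3.5570)

Answer: -20.0728 -3.5570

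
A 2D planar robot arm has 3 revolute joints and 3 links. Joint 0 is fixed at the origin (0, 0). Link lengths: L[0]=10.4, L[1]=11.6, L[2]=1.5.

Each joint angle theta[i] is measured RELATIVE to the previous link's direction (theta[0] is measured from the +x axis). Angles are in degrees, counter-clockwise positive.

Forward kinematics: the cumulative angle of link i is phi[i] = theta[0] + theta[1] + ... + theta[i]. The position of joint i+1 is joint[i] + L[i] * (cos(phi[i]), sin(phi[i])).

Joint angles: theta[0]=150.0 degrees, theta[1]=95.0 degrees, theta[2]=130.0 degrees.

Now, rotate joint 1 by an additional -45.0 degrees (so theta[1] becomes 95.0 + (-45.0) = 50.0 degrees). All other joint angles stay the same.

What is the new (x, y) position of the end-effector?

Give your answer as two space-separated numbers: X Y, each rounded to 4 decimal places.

joint[0] = (0.0000, 0.0000)  (base)
link 0: phi[0] = 150 = 150 deg
  cos(150 deg) = -0.8660, sin(150 deg) = 0.5000
  joint[1] = (0.0000, 0.0000) + 10.4 * (-0.8660, 0.5000) = (0.0000 + -9.0067, 0.0000 + 5.2000) = (-9.0067, 5.2000)
link 1: phi[1] = 150 + 50 = 200 deg
  cos(200 deg) = -0.9397, sin(200 deg) = -0.3420
  joint[2] = (-9.0067, 5.2000) + 11.6 * (-0.9397, -0.3420) = (-9.0067 + -10.9004, 5.2000 + -3.9674) = (-19.9071, 1.2326)
link 2: phi[2] = 150 + 50 + 130 = 330 deg
  cos(330 deg) = 0.8660, sin(330 deg) = -0.5000
  joint[3] = (-19.9071, 1.2326) + 1.5 * (0.8660, -0.5000) = (-19.9071 + 1.2990, 1.2326 + -0.7500) = (-18.6081, 0.4826)
End effector: (-18.6081, 0.4826)

Answer: -18.6081 0.4826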